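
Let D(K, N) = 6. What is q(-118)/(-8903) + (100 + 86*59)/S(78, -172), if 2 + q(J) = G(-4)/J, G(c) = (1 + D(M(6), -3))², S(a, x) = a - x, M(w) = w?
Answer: 2717818823/131319250 ≈ 20.696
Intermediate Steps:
G(c) = 49 (G(c) = (1 + 6)² = 7² = 49)
q(J) = -2 + 49/J
q(-118)/(-8903) + (100 + 86*59)/S(78, -172) = (-2 + 49/(-118))/(-8903) + (100 + 86*59)/(78 - 1*(-172)) = (-2 + 49*(-1/118))*(-1/8903) + (100 + 5074)/(78 + 172) = (-2 - 49/118)*(-1/8903) + 5174/250 = -285/118*(-1/8903) + 5174*(1/250) = 285/1050554 + 2587/125 = 2717818823/131319250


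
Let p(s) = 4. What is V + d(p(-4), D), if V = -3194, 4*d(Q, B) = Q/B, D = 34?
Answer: -108595/34 ≈ -3194.0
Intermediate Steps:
d(Q, B) = Q/(4*B) (d(Q, B) = (Q/B)/4 = Q/(4*B))
V + d(p(-4), D) = -3194 + (¼)*4/34 = -3194 + (¼)*4*(1/34) = -3194 + 1/34 = -108595/34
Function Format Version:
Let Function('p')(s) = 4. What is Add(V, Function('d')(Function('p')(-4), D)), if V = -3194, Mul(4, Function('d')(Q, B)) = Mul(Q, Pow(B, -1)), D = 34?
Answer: Rational(-108595, 34) ≈ -3194.0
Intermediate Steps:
Function('d')(Q, B) = Mul(Rational(1, 4), Q, Pow(B, -1)) (Function('d')(Q, B) = Mul(Rational(1, 4), Mul(Q, Pow(B, -1))) = Mul(Rational(1, 4), Q, Pow(B, -1)))
Add(V, Function('d')(Function('p')(-4), D)) = Add(-3194, Mul(Rational(1, 4), 4, Pow(34, -1))) = Add(-3194, Mul(Rational(1, 4), 4, Rational(1, 34))) = Add(-3194, Rational(1, 34)) = Rational(-108595, 34)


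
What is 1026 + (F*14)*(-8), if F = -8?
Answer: 1922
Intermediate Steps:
1026 + (F*14)*(-8) = 1026 - 8*14*(-8) = 1026 - 112*(-8) = 1026 + 896 = 1922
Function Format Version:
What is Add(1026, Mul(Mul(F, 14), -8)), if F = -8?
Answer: 1922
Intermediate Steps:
Add(1026, Mul(Mul(F, 14), -8)) = Add(1026, Mul(Mul(-8, 14), -8)) = Add(1026, Mul(-112, -8)) = Add(1026, 896) = 1922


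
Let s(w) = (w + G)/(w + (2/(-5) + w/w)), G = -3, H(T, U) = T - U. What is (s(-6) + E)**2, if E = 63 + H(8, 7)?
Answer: 38809/9 ≈ 4312.1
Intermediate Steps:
s(w) = (-3 + w)/(3/5 + w) (s(w) = (w - 3)/(w + (2/(-5) + w/w)) = (-3 + w)/(w + (2*(-1/5) + 1)) = (-3 + w)/(w + (-2/5 + 1)) = (-3 + w)/(w + 3/5) = (-3 + w)/(3/5 + w))
E = 64 (E = 63 + (8 - 1*7) = 63 + (8 - 7) = 63 + 1 = 64)
(s(-6) + E)**2 = (5*(-3 - 6)/(3 + 5*(-6)) + 64)**2 = (5*(-9)/(3 - 30) + 64)**2 = (5*(-9)/(-27) + 64)**2 = (5*(-1/27)*(-9) + 64)**2 = (5/3 + 64)**2 = (197/3)**2 = 38809/9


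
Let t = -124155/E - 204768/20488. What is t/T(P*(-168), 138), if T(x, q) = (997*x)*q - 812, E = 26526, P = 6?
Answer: 332306817/3140489954875000 ≈ 1.0581e-7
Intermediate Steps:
T(x, q) = -812 + 997*q*x (T(x, q) = 997*q*x - 812 = -812 + 997*q*x)
t = -332306817/22644362 (t = -124155/26526 - 204768/20488 = -124155*1/26526 - 204768*1/20488 = -41385/8842 - 25596/2561 = -332306817/22644362 ≈ -14.675)
t/T(P*(-168), 138) = -332306817/(22644362*(-812 + 997*138*(6*(-168)))) = -332306817/(22644362*(-812 + 997*138*(-1008))) = -332306817/(22644362*(-812 - 138686688)) = -332306817/22644362/(-138687500) = -332306817/22644362*(-1/138687500) = 332306817/3140489954875000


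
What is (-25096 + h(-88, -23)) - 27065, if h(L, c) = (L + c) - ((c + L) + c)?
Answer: -52138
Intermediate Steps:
h(L, c) = -c (h(L, c) = (L + c) - ((L + c) + c) = (L + c) - (L + 2*c) = (L + c) + (-L - 2*c) = -c)
(-25096 + h(-88, -23)) - 27065 = (-25096 - 1*(-23)) - 27065 = (-25096 + 23) - 27065 = -25073 - 27065 = -52138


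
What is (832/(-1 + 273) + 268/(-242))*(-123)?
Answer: -493722/2057 ≈ -240.02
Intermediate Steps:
(832/(-1 + 273) + 268/(-242))*(-123) = (832/272 + 268*(-1/242))*(-123) = (832*(1/272) - 134/121)*(-123) = (52/17 - 134/121)*(-123) = (4014/2057)*(-123) = -493722/2057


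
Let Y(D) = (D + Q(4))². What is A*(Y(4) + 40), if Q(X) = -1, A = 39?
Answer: 1911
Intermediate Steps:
Y(D) = (-1 + D)² (Y(D) = (D - 1)² = (-1 + D)²)
A*(Y(4) + 40) = 39*((-1 + 4)² + 40) = 39*(3² + 40) = 39*(9 + 40) = 39*49 = 1911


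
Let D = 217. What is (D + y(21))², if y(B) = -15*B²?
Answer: 40934404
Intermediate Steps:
(D + y(21))² = (217 - 15*21²)² = (217 - 15*441)² = (217 - 6615)² = (-6398)² = 40934404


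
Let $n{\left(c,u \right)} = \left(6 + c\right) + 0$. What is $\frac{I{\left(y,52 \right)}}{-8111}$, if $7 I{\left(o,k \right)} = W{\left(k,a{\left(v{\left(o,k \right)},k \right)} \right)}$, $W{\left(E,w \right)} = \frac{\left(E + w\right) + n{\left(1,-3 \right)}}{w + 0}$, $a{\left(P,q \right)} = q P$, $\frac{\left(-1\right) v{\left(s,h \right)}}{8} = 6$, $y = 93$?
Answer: $- \frac{2437}{141715392} \approx -1.7196 \cdot 10^{-5}$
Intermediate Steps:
$n{\left(c,u \right)} = 6 + c$
$v{\left(s,h \right)} = -48$ ($v{\left(s,h \right)} = \left(-8\right) 6 = -48$)
$a{\left(P,q \right)} = P q$
$W{\left(E,w \right)} = \frac{7 + E + w}{w}$ ($W{\left(E,w \right)} = \frac{\left(E + w\right) + \left(6 + 1\right)}{w + 0} = \frac{\left(E + w\right) + 7}{w} = \frac{7 + E + w}{w}$)
$I{\left(o,k \right)} = - \frac{7 - 47 k}{336 k}$ ($I{\left(o,k \right)} = \frac{\frac{1}{\left(-48\right) k} \left(7 + k - 48 k\right)}{7} = \frac{- \frac{1}{48 k} \left(7 - 47 k\right)}{7} = \frac{\left(- \frac{1}{48}\right) \frac{1}{k} \left(7 - 47 k\right)}{7} = - \frac{7 - 47 k}{336 k}$)
$\frac{I{\left(y,52 \right)}}{-8111} = \frac{\frac{1}{336} \cdot \frac{1}{52} \left(-7 + 47 \cdot 52\right)}{-8111} = \frac{1}{336} \cdot \frac{1}{52} \left(-7 + 2444\right) \left(- \frac{1}{8111}\right) = \frac{1}{336} \cdot \frac{1}{52} \cdot 2437 \left(- \frac{1}{8111}\right) = \frac{2437}{17472} \left(- \frac{1}{8111}\right) = - \frac{2437}{141715392}$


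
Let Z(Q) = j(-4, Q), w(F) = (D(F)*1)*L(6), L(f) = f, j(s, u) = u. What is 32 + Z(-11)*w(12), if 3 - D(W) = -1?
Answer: -232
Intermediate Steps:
D(W) = 4 (D(W) = 3 - 1*(-1) = 3 + 1 = 4)
w(F) = 24 (w(F) = (4*1)*6 = 4*6 = 24)
Z(Q) = Q
32 + Z(-11)*w(12) = 32 - 11*24 = 32 - 264 = -232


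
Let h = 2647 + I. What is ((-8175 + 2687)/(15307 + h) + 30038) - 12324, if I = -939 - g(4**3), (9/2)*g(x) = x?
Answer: 2710316606/153007 ≈ 17714.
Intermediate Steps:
g(x) = 2*x/9
I = -8579/9 (I = -939 - 2*4**3/9 = -939 - 2*64/9 = -939 - 1*128/9 = -939 - 128/9 = -8579/9 ≈ -953.22)
h = 15244/9 (h = 2647 - 8579/9 = 15244/9 ≈ 1693.8)
((-8175 + 2687)/(15307 + h) + 30038) - 12324 = ((-8175 + 2687)/(15307 + 15244/9) + 30038) - 12324 = (-5488/153007/9 + 30038) - 12324 = (-5488*9/153007 + 30038) - 12324 = (-49392/153007 + 30038) - 12324 = 4595974874/153007 - 12324 = 2710316606/153007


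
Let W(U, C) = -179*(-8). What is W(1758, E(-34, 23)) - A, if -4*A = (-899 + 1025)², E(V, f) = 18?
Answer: 5401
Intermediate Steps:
W(U, C) = 1432
A = -3969 (A = -(-899 + 1025)²/4 = -¼*126² = -¼*15876 = -3969)
W(1758, E(-34, 23)) - A = 1432 - 1*(-3969) = 1432 + 3969 = 5401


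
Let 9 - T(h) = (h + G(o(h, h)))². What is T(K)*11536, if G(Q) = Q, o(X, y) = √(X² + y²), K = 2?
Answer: -34608 - 92288*√2 ≈ -1.6512e+5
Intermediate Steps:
T(h) = 9 - (h + √2*√(h²))² (T(h) = 9 - (h + √(h² + h²))² = 9 - (h + √(2*h²))² = 9 - (h + √2*√(h²))²)
T(K)*11536 = (9 - (2 + √2*√(2²))²)*11536 = (9 - (2 + √2*√4)²)*11536 = (9 - (2 + √2*2)²)*11536 = (9 - (2 + 2*√2)²)*11536 = 103824 - 11536*(2 + 2*√2)²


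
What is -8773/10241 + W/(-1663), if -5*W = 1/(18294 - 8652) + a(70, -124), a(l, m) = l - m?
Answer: -684203454481/821054048430 ≈ -0.83332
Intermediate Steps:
W = -1870549/48210 (W = -(1/(18294 - 8652) + (70 - 1*(-124)))/5 = -(1/9642 + (70 + 124))/5 = -(1/9642 + 194)/5 = -⅕*1870549/9642 = -1870549/48210 ≈ -38.800)
-8773/10241 + W/(-1663) = -8773/10241 - 1870549/48210/(-1663) = -8773*1/10241 - 1870549/48210*(-1/1663) = -8773/10241 + 1870549/80173230 = -684203454481/821054048430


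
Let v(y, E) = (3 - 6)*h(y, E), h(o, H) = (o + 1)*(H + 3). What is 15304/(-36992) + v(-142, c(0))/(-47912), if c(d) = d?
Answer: -12190439/27693136 ≈ -0.44020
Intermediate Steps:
h(o, H) = (1 + o)*(3 + H)
v(y, E) = -9 - 9*y - 3*E - 3*E*y (v(y, E) = (3 - 6)*(3 + E + 3*y + E*y) = -3*(3 + E + 3*y + E*y) = -9 - 9*y - 3*E - 3*E*y)
15304/(-36992) + v(-142, c(0))/(-47912) = 15304/(-36992) + (-9 - 9*(-142) - 3*0 - 3*0*(-142))/(-47912) = 15304*(-1/36992) + (-9 + 1278 + 0 + 0)*(-1/47912) = -1913/4624 + 1269*(-1/47912) = -1913/4624 - 1269/47912 = -12190439/27693136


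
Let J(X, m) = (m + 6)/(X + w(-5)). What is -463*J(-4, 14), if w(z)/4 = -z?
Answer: -2315/4 ≈ -578.75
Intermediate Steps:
w(z) = -4*z (w(z) = 4*(-z) = -4*z)
J(X, m) = (6 + m)/(20 + X) (J(X, m) = (m + 6)/(X - 4*(-5)) = (6 + m)/(X + 20) = (6 + m)/(20 + X))
-463*J(-4, 14) = -463*(6 + 14)/(20 - 4) = -463*20/16 = -463*5/4 = -2315/4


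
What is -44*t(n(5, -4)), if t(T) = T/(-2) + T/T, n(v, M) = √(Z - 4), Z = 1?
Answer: -44 + 22*I*√3 ≈ -44.0 + 38.105*I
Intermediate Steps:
n(v, M) = I*√3 (n(v, M) = √(1 - 4) = √(-3) = I*√3)
t(T) = 1 - T/2 (t(T) = T*(-½) + 1 = -T/2 + 1 = 1 - T/2)
-44*t(n(5, -4)) = -44*(1 - I*√3/2) = -44 + 22*I*√3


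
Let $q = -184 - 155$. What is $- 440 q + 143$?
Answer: $149303$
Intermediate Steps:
$q = -339$
$- 440 q + 143 = \left(-440\right) \left(-339\right) + 143 = 149160 + 143 = 149303$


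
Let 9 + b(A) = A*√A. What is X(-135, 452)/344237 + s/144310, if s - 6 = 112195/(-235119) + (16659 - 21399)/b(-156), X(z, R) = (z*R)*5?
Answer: (-1076566710487215688*√39 + 30926929034821251*I)/(11679969289584930*(-3*I + 104*√39)) ≈ -0.88627 - 1.6857e-5*I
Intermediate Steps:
b(A) = -9 + A^(3/2) (b(A) = -9 + A*√A = -9 + A^(3/2))
X(z, R) = 5*R*z (X(z, R) = (R*z)*5 = 5*R*z)
s = 1298519/235119 - 4740/(-9 - 312*I*√39) (s = 6 + (112195/(-235119) + (16659 - 21399)/(-9 + (-156)^(3/2))) = 6 + (112195*(-1/235119) - 4740/(-9 - 312*I*√39)) = 6 + (-112195/235119 - 4740/(-9 - 312*I*√39)) = 1298519/235119 - 4740/(-9 - 312*I*√39) ≈ 5.534 - 2.4327*I)
X(-135, 452)/344237 + s/144310 = (5*452*(-135))/344237 + (182957543129/33060317709 - 164320*I*√39/421833)/144310 = -305100*1/344237 + (182957543129/33060317709 - 164320*I*√39/421833)*(1/144310) = -305100/344237 + (182957543129/4770934448585790 - 16432*I*√39/6087472023) = -1455549119507750431427/1642332161777826592230 - 16432*I*√39/6087472023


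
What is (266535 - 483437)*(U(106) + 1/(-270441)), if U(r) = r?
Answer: -6217874323990/270441 ≈ -2.2992e+7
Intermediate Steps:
(266535 - 483437)*(U(106) + 1/(-270441)) = (266535 - 483437)*(106 + 1/(-270441)) = -216902*(106 - 1/270441) = -216902*28666745/270441 = -6217874323990/270441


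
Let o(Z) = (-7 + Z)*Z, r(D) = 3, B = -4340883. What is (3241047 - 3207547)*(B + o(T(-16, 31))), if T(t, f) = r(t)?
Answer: -145419982500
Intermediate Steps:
T(t, f) = 3
o(Z) = Z*(-7 + Z)
(3241047 - 3207547)*(B + o(T(-16, 31))) = (3241047 - 3207547)*(-4340883 + 3*(-7 + 3)) = 33500*(-4340883 + 3*(-4)) = 33500*(-4340883 - 12) = 33500*(-4340895) = -145419982500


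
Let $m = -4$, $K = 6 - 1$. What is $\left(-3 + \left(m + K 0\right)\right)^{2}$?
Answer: $49$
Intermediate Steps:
$K = 5$
$\left(-3 + \left(m + K 0\right)\right)^{2} = \left(-3 + \left(-4 + 5 \cdot 0\right)\right)^{2} = \left(-3 + \left(-4 + 0\right)\right)^{2} = \left(-3 - 4\right)^{2} = \left(-7\right)^{2} = 49$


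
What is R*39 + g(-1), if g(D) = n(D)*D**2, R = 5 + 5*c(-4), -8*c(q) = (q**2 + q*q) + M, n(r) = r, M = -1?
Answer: -4493/8 ≈ -561.63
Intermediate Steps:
c(q) = 1/8 - q**2/4 (c(q) = -((q**2 + q*q) - 1)/8 = -((q**2 + q**2) - 1)/8 = -(2*q**2 - 1)/8 = -(-1 + 2*q**2)/8 = 1/8 - q**2/4)
R = -115/8 (R = 5 + 5*(1/8 - 1/4*(-4)**2) = 5 + 5*(1/8 - 1/4*16) = 5 + 5*(1/8 - 4) = 5 + 5*(-31/8) = 5 - 155/8 = -115/8 ≈ -14.375)
g(D) = D**3 (g(D) = D*D**2 = D**3)
R*39 + g(-1) = -115/8*39 + (-1)**3 = -4485/8 - 1 = -4493/8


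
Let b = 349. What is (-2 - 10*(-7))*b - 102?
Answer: 23630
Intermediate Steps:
(-2 - 10*(-7))*b - 102 = (-2 - 10*(-7))*349 - 102 = (-2 + 70)*349 - 102 = 68*349 - 102 = 23732 - 102 = 23630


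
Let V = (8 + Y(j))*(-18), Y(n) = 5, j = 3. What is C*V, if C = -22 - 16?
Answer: 8892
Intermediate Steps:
V = -234 (V = (8 + 5)*(-18) = 13*(-18) = -234)
C = -38
C*V = -38*(-234) = 8892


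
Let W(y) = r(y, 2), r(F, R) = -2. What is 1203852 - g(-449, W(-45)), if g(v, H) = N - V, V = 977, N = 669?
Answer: 1204160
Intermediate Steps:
W(y) = -2
g(v, H) = -308 (g(v, H) = 669 - 1*977 = 669 - 977 = -308)
1203852 - g(-449, W(-45)) = 1203852 - 1*(-308) = 1203852 + 308 = 1204160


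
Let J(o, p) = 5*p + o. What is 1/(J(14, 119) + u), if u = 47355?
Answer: 1/47964 ≈ 2.0849e-5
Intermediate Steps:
J(o, p) = o + 5*p
1/(J(14, 119) + u) = 1/((14 + 5*119) + 47355) = 1/((14 + 595) + 47355) = 1/(609 + 47355) = 1/47964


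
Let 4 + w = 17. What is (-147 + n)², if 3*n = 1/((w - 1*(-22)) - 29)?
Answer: 6996025/324 ≈ 21593.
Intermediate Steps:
w = 13 (w = -4 + 17 = 13)
n = 1/18 (n = 1/(3*((13 - 1*(-22)) - 29)) = 1/(3*((13 + 22) - 29)) = 1/(3*(35 - 29)) = (⅓)/6 = (⅓)*(⅙) = 1/18 ≈ 0.055556)
(-147 + n)² = (-147 + 1/18)² = (-2645/18)² = 6996025/324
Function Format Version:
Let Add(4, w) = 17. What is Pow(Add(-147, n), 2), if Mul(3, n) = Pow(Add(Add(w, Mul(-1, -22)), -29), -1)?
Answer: Rational(6996025, 324) ≈ 21593.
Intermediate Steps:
w = 13 (w = Add(-4, 17) = 13)
n = Rational(1, 18) (n = Mul(Rational(1, 3), Pow(Add(Add(13, Mul(-1, -22)), -29), -1)) = Mul(Rational(1, 3), Pow(Add(Add(13, 22), -29), -1)) = Mul(Rational(1, 3), Pow(Add(35, -29), -1)) = Mul(Rational(1, 3), Pow(6, -1)) = Mul(Rational(1, 3), Rational(1, 6)) = Rational(1, 18) ≈ 0.055556)
Pow(Add(-147, n), 2) = Pow(Add(-147, Rational(1, 18)), 2) = Pow(Rational(-2645, 18), 2) = Rational(6996025, 324)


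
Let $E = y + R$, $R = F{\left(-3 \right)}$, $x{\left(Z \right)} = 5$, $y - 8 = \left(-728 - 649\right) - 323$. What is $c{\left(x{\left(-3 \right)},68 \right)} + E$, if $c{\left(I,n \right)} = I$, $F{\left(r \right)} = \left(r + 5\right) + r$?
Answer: $-1688$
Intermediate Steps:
$F{\left(r \right)} = 5 + 2 r$ ($F{\left(r \right)} = \left(5 + r\right) + r = 5 + 2 r$)
$y = -1692$ ($y = 8 - 1700 = -1692$)
$R = -1$ ($R = 5 + 2 \left(-3\right) = 5 - 6 = -1$)
$E = -1693$ ($E = -1692 - 1 = -1693$)
$c{\left(x{\left(-3 \right)},68 \right)} + E = 5 - 1693 = -1688$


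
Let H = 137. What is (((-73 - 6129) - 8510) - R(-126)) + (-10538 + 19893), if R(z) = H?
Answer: -5494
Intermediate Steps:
R(z) = 137
(((-73 - 6129) - 8510) - R(-126)) + (-10538 + 19893) = (((-73 - 6129) - 8510) - 1*137) + (-10538 + 19893) = ((-6202 - 8510) - 137) + 9355 = (-14712 - 137) + 9355 = -14849 + 9355 = -5494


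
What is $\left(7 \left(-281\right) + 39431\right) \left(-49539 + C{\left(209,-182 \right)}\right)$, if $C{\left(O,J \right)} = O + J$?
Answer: $-1854917568$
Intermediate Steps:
$C{\left(O,J \right)} = J + O$
$\left(7 \left(-281\right) + 39431\right) \left(-49539 + C{\left(209,-182 \right)}\right) = \left(7 \left(-281\right) + 39431\right) \left(-49539 + \left(-182 + 209\right)\right) = \left(-1967 + 39431\right) \left(-49539 + 27\right) = 37464 \left(-49512\right) = -1854917568$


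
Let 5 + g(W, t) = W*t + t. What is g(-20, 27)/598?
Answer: -259/299 ≈ -0.86622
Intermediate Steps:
g(W, t) = -5 + t + W*t (g(W, t) = -5 + (W*t + t) = -5 + (t + W*t) = -5 + t + W*t)
g(-20, 27)/598 = (-5 + 27 - 20*27)/598 = (-5 + 27 - 540)*(1/598) = -518*1/598 = -259/299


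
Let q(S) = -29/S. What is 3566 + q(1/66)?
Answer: 1652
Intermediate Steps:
3566 + q(1/66) = 3566 - 29/(1/66) = 3566 - 29/1/66 = 3566 - 29*66 = 3566 - 1914 = 1652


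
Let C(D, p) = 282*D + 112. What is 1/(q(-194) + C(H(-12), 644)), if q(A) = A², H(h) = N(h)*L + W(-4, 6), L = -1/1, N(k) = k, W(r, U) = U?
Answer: 1/42824 ≈ 2.3351e-5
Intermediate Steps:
L = -1 (L = -1*1 = -1)
H(h) = 6 - h (H(h) = h*(-1) + 6 = -h + 6 = 6 - h)
C(D, p) = 112 + 282*D
1/(q(-194) + C(H(-12), 644)) = 1/((-194)² + (112 + 282*(6 - 1*(-12)))) = 1/(37636 + (112 + 282*(6 + 12))) = 1/(37636 + (112 + 282*18)) = 1/(37636 + (112 + 5076)) = 1/(37636 + 5188) = 1/42824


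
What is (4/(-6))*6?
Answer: -4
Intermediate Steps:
(4/(-6))*6 = -⅙*4*6 = -⅔*6 = -4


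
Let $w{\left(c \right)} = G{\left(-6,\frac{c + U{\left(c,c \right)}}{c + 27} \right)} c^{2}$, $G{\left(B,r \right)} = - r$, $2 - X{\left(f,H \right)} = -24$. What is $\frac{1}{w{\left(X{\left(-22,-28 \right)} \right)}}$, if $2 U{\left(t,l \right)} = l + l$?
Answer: $- \frac{53}{35152} \approx -0.0015077$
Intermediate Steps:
$U{\left(t,l \right)} = l$ ($U{\left(t,l \right)} = \frac{l + l}{2} = \frac{2 l}{2} = l$)
$X{\left(f,H \right)} = 26$ ($X{\left(f,H \right)} = 2 - -24 = 2 + 24 = 26$)
$w{\left(c \right)} = - \frac{2 c^{3}}{27 + c}$ ($w{\left(c \right)} = - \frac{c + c}{c + 27} c^{2} = - \frac{2 c}{27 + c} c^{2} = - \frac{2 c^{3}}{27 + c}$)
$\frac{1}{w{\left(X{\left(-22,-28 \right)} \right)}} = \frac{1}{\left(-2\right) 26^{3} \frac{1}{27 + 26}} = \frac{1}{\left(-2\right) 17576 \cdot \frac{1}{53}} = \frac{1}{- \frac{35152}{53}} = - \frac{53}{35152}$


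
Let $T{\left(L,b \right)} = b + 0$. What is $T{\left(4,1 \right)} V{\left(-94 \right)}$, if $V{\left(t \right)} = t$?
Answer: $-94$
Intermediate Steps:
$T{\left(L,b \right)} = b$
$T{\left(4,1 \right)} V{\left(-94 \right)} = 1 \left(-94\right) = -94$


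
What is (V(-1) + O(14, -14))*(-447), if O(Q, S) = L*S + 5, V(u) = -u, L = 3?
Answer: 16092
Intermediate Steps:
O(Q, S) = 5 + 3*S (O(Q, S) = 3*S + 5 = 5 + 3*S)
(V(-1) + O(14, -14))*(-447) = (-1*(-1) + (5 + 3*(-14)))*(-447) = (1 + (5 - 42))*(-447) = (1 - 37)*(-447) = -36*(-447) = 16092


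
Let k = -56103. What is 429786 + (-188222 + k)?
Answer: 185461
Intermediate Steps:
429786 + (-188222 + k) = 429786 + (-188222 - 56103) = 429786 - 244325 = 185461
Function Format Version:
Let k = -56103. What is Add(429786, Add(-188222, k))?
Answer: 185461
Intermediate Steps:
Add(429786, Add(-188222, k)) = Add(429786, Add(-188222, -56103)) = Add(429786, -244325) = 185461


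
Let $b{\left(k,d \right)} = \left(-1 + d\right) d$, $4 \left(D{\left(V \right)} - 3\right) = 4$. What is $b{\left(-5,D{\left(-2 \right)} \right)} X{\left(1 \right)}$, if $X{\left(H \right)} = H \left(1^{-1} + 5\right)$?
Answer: $72$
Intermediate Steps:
$D{\left(V \right)} = 4$ ($D{\left(V \right)} = 3 + \frac{1}{4} \cdot 4 = 3 + 1 = 4$)
$b{\left(k,d \right)} = d \left(-1 + d\right)$
$X{\left(H \right)} = 6 H$ ($X{\left(H \right)} = H \left(1 + 5\right) = H 6 = 6 H$)
$b{\left(-5,D{\left(-2 \right)} \right)} X{\left(1 \right)} = 4 \left(-1 + 4\right) 6 \cdot 1 = 4 \cdot 3 \cdot 6 = 12 \cdot 6 = 72$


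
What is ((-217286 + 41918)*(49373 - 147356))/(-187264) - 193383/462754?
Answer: -26156501597997/285056464 ≈ -91759.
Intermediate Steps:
((-217286 + 41918)*(49373 - 147356))/(-187264) - 193383/462754 = -175368*(-97983)*(-1/187264) - 193383*1/462754 = 17183082744*(-1/187264) - 193383/462754 = -113046597/1232 - 193383/462754 = -26156501597997/285056464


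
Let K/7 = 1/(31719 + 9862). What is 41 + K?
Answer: 1704828/41581 ≈ 41.000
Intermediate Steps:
K = 7/41581 (K = 7/(31719 + 9862) = 7/41581 ≈ 0.00016835)
41 + K = 41 + 7/41581 = 1704828/41581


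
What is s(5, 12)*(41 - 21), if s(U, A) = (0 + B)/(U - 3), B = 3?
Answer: 30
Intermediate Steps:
s(U, A) = 3/(-3 + U) (s(U, A) = (0 + 3)/(U - 3) = 3/(-3 + U))
s(5, 12)*(41 - 21) = (3/(-3 + 5))*(41 - 21) = (3/2)*20 = 30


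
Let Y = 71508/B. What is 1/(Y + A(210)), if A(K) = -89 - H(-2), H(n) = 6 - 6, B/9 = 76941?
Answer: -230823/20519411 ≈ -0.011249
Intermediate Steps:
B = 692469 (B = 9*76941 = 692469)
H(n) = 0
Y = 23836/230823 (Y = 71508/692469 = 71508*(1/692469) = 23836/230823 ≈ 0.10327)
A(K) = -89 (A(K) = -89 - 1*0 = -89 + 0 = -89)
1/(Y + A(210)) = 1/(23836/230823 - 89) = 1/(-20519411/230823) = -230823/20519411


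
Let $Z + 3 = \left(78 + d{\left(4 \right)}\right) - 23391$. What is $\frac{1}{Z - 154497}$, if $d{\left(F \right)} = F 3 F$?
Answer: $- \frac{1}{177765} \approx -5.6254 \cdot 10^{-6}$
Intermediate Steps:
$d{\left(F \right)} = 3 F^{2}$ ($d{\left(F \right)} = 3 F F = 3 F^{2}$)
$Z = -23268$ ($Z = -3 + \left(\left(78 + 3 \cdot 4^{2}\right) - 23391\right) = -3 + \left(\left(78 + 3 \cdot 16\right) - 23391\right) = -3 + \left(\left(78 + 48\right) - 23391\right) = -3 + \left(126 - 23391\right) = -3 - 23265 = -23268$)
$\frac{1}{Z - 154497} = \frac{1}{-23268 - 154497} = \frac{1}{-177765} = - \frac{1}{177765}$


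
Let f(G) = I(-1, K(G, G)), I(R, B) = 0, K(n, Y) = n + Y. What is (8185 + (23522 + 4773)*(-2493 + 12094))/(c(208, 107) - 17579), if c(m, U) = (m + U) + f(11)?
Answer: -16979280/1079 ≈ -15736.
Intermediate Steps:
K(n, Y) = Y + n
f(G) = 0
c(m, U) = U + m (c(m, U) = (m + U) + 0 = (U + m) + 0 = U + m)
(8185 + (23522 + 4773)*(-2493 + 12094))/(c(208, 107) - 17579) = (8185 + (23522 + 4773)*(-2493 + 12094))/((107 + 208) - 17579) = (8185 + 28295*9601)/(315 - 17579) = (8185 + 271660295)/(-17264) = 271668480*(-1/17264) = -16979280/1079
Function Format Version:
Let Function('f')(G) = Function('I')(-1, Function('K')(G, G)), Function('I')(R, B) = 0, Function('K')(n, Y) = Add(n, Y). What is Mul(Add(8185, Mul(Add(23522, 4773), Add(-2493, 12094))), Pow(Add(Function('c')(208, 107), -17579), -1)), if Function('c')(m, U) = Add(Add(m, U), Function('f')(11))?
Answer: Rational(-16979280, 1079) ≈ -15736.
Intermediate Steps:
Function('K')(n, Y) = Add(Y, n)
Function('f')(G) = 0
Function('c')(m, U) = Add(U, m) (Function('c')(m, U) = Add(Add(m, U), 0) = Add(Add(U, m), 0) = Add(U, m))
Mul(Add(8185, Mul(Add(23522, 4773), Add(-2493, 12094))), Pow(Add(Function('c')(208, 107), -17579), -1)) = Mul(Add(8185, Mul(Add(23522, 4773), Add(-2493, 12094))), Pow(Add(Add(107, 208), -17579), -1)) = Mul(Add(8185, Mul(28295, 9601)), Pow(Add(315, -17579), -1)) = Mul(Add(8185, 271660295), Pow(-17264, -1)) = Mul(271668480, Rational(-1, 17264)) = Rational(-16979280, 1079)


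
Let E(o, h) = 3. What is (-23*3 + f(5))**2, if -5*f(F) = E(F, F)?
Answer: 121104/25 ≈ 4844.2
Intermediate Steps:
f(F) = -3/5 (f(F) = -1/5*3 = -3/5)
(-23*3 + f(5))**2 = (-23*3 - 3/5)**2 = (-69 - 3/5)**2 = (-348/5)**2 = 121104/25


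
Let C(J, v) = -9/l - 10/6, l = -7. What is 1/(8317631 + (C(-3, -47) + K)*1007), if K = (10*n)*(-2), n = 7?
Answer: 21/171701615 ≈ 1.2231e-7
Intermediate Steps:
K = -140 (K = (10*7)*(-2) = 70*(-2) = -140)
C(J, v) = -8/21 (C(J, v) = -9/(-7) - 10/6 = -9*(-⅐) - 10*⅙ = 9/7 - 5/3 = -8/21)
1/(8317631 + (C(-3, -47) + K)*1007) = 1/(8317631 + (-8/21 - 140)*1007) = 1/(8317631 - 2948/21*1007) = 1/(8317631 - 2968636/21) = 1/(171701615/21) = 21/171701615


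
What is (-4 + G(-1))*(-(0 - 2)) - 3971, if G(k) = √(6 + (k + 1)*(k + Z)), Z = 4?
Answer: -3979 + 2*√6 ≈ -3974.1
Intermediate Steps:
G(k) = √(6 + (1 + k)*(4 + k)) (G(k) = √(6 + (k + 1)*(k + 4)) = √(6 + (1 + k)*(4 + k)))
(-4 + G(-1))*(-(0 - 2)) - 3971 = (-4 + √(10 + (-1)² + 5*(-1)))*(-(0 - 2)) - 3971 = (-4 + √(10 + 1 - 5))*(-1*(-2)) - 3971 = (-4 + √6)*2 - 3971 = (-8 + 2*√6) - 3971 = -3979 + 2*√6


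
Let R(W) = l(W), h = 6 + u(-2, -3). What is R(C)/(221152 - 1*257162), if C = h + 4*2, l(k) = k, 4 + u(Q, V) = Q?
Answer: -4/18005 ≈ -0.00022216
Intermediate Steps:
u(Q, V) = -4 + Q
h = 0 (h = 6 + (-4 - 2) = 6 - 6 = 0)
C = 8 (C = 0 + 4*2 = 0 + 8 = 8)
R(W) = W
R(C)/(221152 - 1*257162) = 8/(221152 - 1*257162) = 8/(221152 - 257162) = 8/(-36010) = 8*(-1/36010) = -4/18005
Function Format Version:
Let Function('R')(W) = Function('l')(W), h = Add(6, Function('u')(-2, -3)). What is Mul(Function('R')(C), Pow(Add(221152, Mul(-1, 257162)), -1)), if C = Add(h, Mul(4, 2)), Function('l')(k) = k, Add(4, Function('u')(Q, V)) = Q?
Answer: Rational(-4, 18005) ≈ -0.00022216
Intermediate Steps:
Function('u')(Q, V) = Add(-4, Q)
h = 0 (h = Add(6, Add(-4, -2)) = Add(6, -6) = 0)
C = 8 (C = Add(0, Mul(4, 2)) = Add(0, 8) = 8)
Function('R')(W) = W
Mul(Function('R')(C), Pow(Add(221152, Mul(-1, 257162)), -1)) = Mul(8, Pow(Add(221152, Mul(-1, 257162)), -1)) = Mul(8, Pow(Add(221152, -257162), -1)) = Mul(8, Pow(-36010, -1)) = Mul(8, Rational(-1, 36010)) = Rational(-4, 18005)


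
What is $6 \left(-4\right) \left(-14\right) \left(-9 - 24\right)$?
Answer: $-11088$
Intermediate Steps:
$6 \left(-4\right) \left(-14\right) \left(-9 - 24\right) = \left(-24\right) \left(-14\right) \left(-9 - 24\right) = 336 \left(-33\right) = -11088$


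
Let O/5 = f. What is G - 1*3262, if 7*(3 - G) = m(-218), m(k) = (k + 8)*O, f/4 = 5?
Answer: -259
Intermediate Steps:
f = 20 (f = 4*5 = 20)
O = 100 (O = 5*20 = 100)
m(k) = 800 + 100*k (m(k) = (k + 8)*100 = (8 + k)*100 = 800 + 100*k)
G = 3003 (G = 3 - (800 + 100*(-218))/7 = 3 - (800 - 21800)/7 = 3 - 1/7*(-21000) = 3 + 3000 = 3003)
G - 1*3262 = 3003 - 1*3262 = 3003 - 3262 = -259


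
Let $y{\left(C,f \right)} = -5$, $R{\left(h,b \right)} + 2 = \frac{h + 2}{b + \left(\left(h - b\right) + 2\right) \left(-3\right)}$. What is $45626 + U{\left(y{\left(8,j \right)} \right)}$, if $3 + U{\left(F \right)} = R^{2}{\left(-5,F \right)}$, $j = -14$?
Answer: $\frac{5520744}{121} \approx 45626.0$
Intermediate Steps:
$R{\left(h,b \right)} = -2 + \frac{2 + h}{-6 - 3 h + 4 b}$ ($R{\left(h,b \right)} = -2 + \frac{h + 2}{b + \left(\left(h - b\right) + 2\right) \left(-3\right)} = -2 + \frac{2 + h}{b + \left(2 + h - b\right) \left(-3\right)} = -2 + \frac{2 + h}{b - \left(6 - 3 b + 3 h\right)} = -2 + \frac{2 + h}{-6 - 3 h + 4 b}$)
$U{\left(F \right)} = -3 + \frac{\left(21 + 8 F\right)^{2}}{\left(-9 - 4 F\right)^{2}}$ ($U{\left(F \right)} = -3 + \left(\frac{-14 - -35 + 8 F}{6 - 4 F + 3 \left(-5\right)}\right)^{2} = -3 + \left(\frac{-14 + 35 + 8 F}{6 - 4 F - 15}\right)^{2} = -3 + \left(\frac{21 + 8 F}{-9 - 4 F}\right)^{2} = -3 + \frac{\left(21 + 8 F\right)^{2}}{\left(-9 - 4 F\right)^{2}}$)
$45626 + U{\left(y{\left(8,j \right)} \right)} = 45626 + \frac{2 \left(99 + 8 \left(-5\right)^{2} + 60 \left(-5\right)\right)}{81 + 16 \left(-5\right)^{2} + 72 \left(-5\right)} = 45626 + \frac{2 \left(99 + 8 \cdot 25 - 300\right)}{81 + 16 \cdot 25 - 360} = 45626 + \frac{2 \left(99 + 200 - 300\right)}{81 + 400 - 360} = 45626 + 2 \cdot \frac{1}{121} \left(-1\right) = 45626 - \frac{2}{121} = \frac{5520744}{121}$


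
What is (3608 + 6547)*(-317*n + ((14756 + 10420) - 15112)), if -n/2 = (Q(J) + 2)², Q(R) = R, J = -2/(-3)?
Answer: 443949520/3 ≈ 1.4798e+8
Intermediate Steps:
J = ⅔ (J = -2*(-⅓) = ⅔ ≈ 0.66667)
n = -128/9 (n = -2*(⅔ + 2)² = -2*(8/3)² = -2*64/9 = -128/9 ≈ -14.222)
(3608 + 6547)*(-317*n + ((14756 + 10420) - 15112)) = (3608 + 6547)*(-317*(-128/9) + ((14756 + 10420) - 15112)) = 10155*(40576/9 + (25176 - 15112)) = 10155*(40576/9 + 10064) = 10155*(131152/9) = 443949520/3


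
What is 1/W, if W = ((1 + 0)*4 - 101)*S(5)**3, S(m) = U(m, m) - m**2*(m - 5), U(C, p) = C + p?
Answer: -1/97000 ≈ -1.0309e-5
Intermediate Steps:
S(m) = 2*m - m**2*(-5 + m) (S(m) = (m + m) - m**2*(m - 5) = 2*m - m**2*(-5 + m))
W = -97000 (W = ((1 + 0)*4 - 101)*(5*(2 - 1*5**2 + 5*5))**3 = (1*4 - 101)*(5*(2 - 1*25 + 25))**3 = (4 - 101)*(5*(2 - 25 + 25))**3 = -97*(5*2)**3 = -97*10**3 = -97*1000 = -97000)
1/W = 1/(-97000) = -1/97000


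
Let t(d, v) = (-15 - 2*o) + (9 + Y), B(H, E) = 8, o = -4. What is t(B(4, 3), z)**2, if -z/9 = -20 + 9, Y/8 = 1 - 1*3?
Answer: 196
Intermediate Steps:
Y = -16 (Y = 8*(1 - 1*3) = 8*(1 - 3) = 8*(-2) = -16)
z = 99 (z = -9*(-20 + 9) = -9*(-11) = 99)
t(d, v) = -14 (t(d, v) = (-15 - 2*(-4)) + (9 - 16) = (-15 + 8) - 7 = -7 - 7 = -14)
t(B(4, 3), z)**2 = (-14)**2 = 196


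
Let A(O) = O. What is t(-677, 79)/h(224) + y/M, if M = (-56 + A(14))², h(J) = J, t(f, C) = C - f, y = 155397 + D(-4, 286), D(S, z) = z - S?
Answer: 46183/504 ≈ 91.633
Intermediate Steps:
y = 155687 (y = 155397 + (286 - 1*(-4)) = 155397 + (286 + 4) = 155397 + 290 = 155687)
M = 1764 (M = (-56 + 14)² = (-42)² = 1764)
t(-677, 79)/h(224) + y/M = (79 - 1*(-677))/224 + 155687/1764 = (79 + 677)*(1/224) + 155687*(1/1764) = 756*(1/224) + 22241/252 = 27/8 + 22241/252 = 46183/504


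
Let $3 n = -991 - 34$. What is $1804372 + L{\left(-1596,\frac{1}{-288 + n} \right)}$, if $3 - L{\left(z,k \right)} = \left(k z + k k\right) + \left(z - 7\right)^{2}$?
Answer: $- \frac{2730609596655}{3568321} \approx -7.6524 \cdot 10^{5}$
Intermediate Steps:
$n = - \frac{1025}{3}$ ($n = \frac{-991 - 34}{3} = \frac{1}{3} \left(-1025\right) = - \frac{1025}{3} \approx -341.67$)
$L{\left(z,k \right)} = 3 - k^{2} - \left(-7 + z\right)^{2} - k z$ ($L{\left(z,k \right)} = 3 - \left(\left(k z + k k\right) + \left(z - 7\right)^{2}\right) = 3 - \left(\left(k z + k^{2}\right) + \left(-7 + z\right)^{2}\right) = 3 - \left(\left(k^{2} + k z\right) + \left(-7 + z\right)^{2}\right) = 3 - \left(k^{2} + \left(-7 + z\right)^{2} + k z\right) = 3 - k^{2} - \left(-7 + z\right)^{2} - k z$)
$1804372 + L{\left(-1596,\frac{1}{-288 + n} \right)} = 1804372 - \left(-3 + \left(\frac{1}{-288 - \frac{1025}{3}}\right)^{2} + \left(-7 - 1596\right)^{2} + \frac{1}{-288 - \frac{1025}{3}} \left(-1596\right)\right) = 1804372 - \left(2569606 + \left(\frac{1}{- \frac{1889}{3}}\right)^{2} + \frac{1}{- \frac{1889}{3}} \left(-1596\right)\right) = 1804372 - \left(\frac{9169179051535}{3568321} + \frac{4788}{1889}\right) = 1804372 - \frac{9169188096067}{3568321} = - \frac{2730609596655}{3568321}$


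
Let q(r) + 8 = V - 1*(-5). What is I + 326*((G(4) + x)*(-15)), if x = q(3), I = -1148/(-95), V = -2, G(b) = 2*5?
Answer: -2321602/95 ≈ -24438.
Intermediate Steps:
G(b) = 10
I = 1148/95 (I = -1148*(-1/95) = 1148/95 ≈ 12.084)
q(r) = -5 (q(r) = -8 + (-2 - 1*(-5)) = -8 + (-2 + 5) = -8 + 3 = -5)
x = -5
I + 326*((G(4) + x)*(-15)) = 1148/95 + 326*((10 - 5)*(-15)) = 1148/95 + 326*(5*(-15)) = 1148/95 + 326*(-75) = 1148/95 - 24450 = -2321602/95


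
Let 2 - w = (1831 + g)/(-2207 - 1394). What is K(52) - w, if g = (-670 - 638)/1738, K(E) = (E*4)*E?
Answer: 2602948037/240713 ≈ 10813.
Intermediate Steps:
K(E) = 4*E² (K(E) = (4*E)*E = 4*E²)
g = -654/869 (g = -1308*1/1738 = -654/869 ≈ -0.75259)
w = 603771/240713 (w = 2 - (1831 - 654/869)/(-2207 - 1394) = 2 - 1590485/(869*(-3601)) = 2 - 1590485*(-1)/(869*3601) = 2 - 1*(-122345/240713) = 2 + 122345/240713 = 603771/240713 ≈ 2.5083)
K(52) - w = 4*52² - 1*603771/240713 = 4*2704 - 603771/240713 = 10816 - 603771/240713 = 2602948037/240713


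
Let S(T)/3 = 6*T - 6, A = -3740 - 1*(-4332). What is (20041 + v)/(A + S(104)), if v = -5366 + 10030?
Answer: 24705/2446 ≈ 10.100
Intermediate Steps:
v = 4664
A = 592 (A = -3740 + 4332 = 592)
S(T) = -18 + 18*T (S(T) = 3*(6*T - 6) = 3*(-6 + 6*T) = -18 + 18*T)
(20041 + v)/(A + S(104)) = (20041 + 4664)/(592 + (-18 + 18*104)) = 24705/(592 + (-18 + 1872)) = 24705/(592 + 1854) = 24705/2446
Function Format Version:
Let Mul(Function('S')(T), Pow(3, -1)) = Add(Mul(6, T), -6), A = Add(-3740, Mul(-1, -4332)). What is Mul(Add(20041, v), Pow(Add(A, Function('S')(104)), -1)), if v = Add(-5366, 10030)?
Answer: Rational(24705, 2446) ≈ 10.100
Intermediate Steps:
v = 4664
A = 592 (A = Add(-3740, 4332) = 592)
Function('S')(T) = Add(-18, Mul(18, T)) (Function('S')(T) = Mul(3, Add(Mul(6, T), -6)) = Mul(3, Add(-6, Mul(6, T))) = Add(-18, Mul(18, T)))
Mul(Add(20041, v), Pow(Add(A, Function('S')(104)), -1)) = Mul(Add(20041, 4664), Pow(Add(592, Add(-18, Mul(18, 104))), -1)) = Mul(24705, Pow(Add(592, Add(-18, 1872)), -1)) = Mul(24705, Pow(Add(592, 1854), -1)) = Mul(24705, Pow(2446, -1)) = Mul(24705, Rational(1, 2446)) = Rational(24705, 2446)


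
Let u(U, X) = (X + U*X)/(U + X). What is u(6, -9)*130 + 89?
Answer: 2819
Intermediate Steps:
u(U, X) = (X + U*X)/(U + X)
u(6, -9)*130 + 89 = -9*(1 + 6)/(6 - 9)*130 + 89 = -9*7/(-3)*130 + 89 = -9*(-⅓)*7*130 + 89 = 21*130 + 89 = 2730 + 89 = 2819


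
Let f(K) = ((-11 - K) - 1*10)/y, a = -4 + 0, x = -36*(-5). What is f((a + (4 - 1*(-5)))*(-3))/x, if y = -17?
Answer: 1/510 ≈ 0.0019608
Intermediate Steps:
x = 180
a = -4
f(K) = 21/17 + K/17 (f(K) = ((-11 - K) - 1*10)/(-17) = ((-11 - K) - 10)*(-1/17) = (-21 - K)*(-1/17) = 21/17 + K/17)
f((a + (4 - 1*(-5)))*(-3))/x = (21/17 + ((-4 + (4 - 1*(-5)))*(-3))/17)/180 = (21/17 + ((-4 + (4 + 5))*(-3))/17)*(1/180) = (21/17 + ((-4 + 9)*(-3))/17)*(1/180) = (21/17 + (5*(-3))/17)*(1/180) = (21/17 + (1/17)*(-15))*(1/180) = (21/17 - 15/17)*(1/180) = (6/17)*(1/180) = 1/510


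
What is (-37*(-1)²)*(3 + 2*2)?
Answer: -259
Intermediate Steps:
(-37*(-1)²)*(3 + 2*2) = (-37*1)*(3 + 4) = -37*7 = -259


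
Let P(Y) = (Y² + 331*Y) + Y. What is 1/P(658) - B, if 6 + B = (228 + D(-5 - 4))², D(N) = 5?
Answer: -35361031859/651420 ≈ -54283.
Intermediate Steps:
P(Y) = Y² + 332*Y
B = 54283 (B = -6 + (228 + 5)² = -6 + 233² = -6 + 54289 = 54283)
1/P(658) - B = 1/(658*(332 + 658)) - 1*54283 = 1/(658*990) - 54283 = 1/651420 - 54283 = -35361031859/651420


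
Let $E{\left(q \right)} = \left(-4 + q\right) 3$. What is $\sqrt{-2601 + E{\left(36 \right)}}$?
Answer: $i \sqrt{2505} \approx 50.05 i$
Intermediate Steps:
$E{\left(q \right)} = -12 + 3 q$
$\sqrt{-2601 + E{\left(36 \right)}} = \sqrt{-2601 + \left(-12 + 3 \cdot 36\right)} = \sqrt{-2601 + \left(-12 + 108\right)} = \sqrt{-2601 + 96} = \sqrt{-2505} = i \sqrt{2505}$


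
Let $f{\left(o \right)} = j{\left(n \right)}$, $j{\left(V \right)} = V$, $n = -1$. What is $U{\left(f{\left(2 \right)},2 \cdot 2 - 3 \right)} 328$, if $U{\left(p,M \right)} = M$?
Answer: $328$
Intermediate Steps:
$f{\left(o \right)} = -1$
$U{\left(f{\left(2 \right)},2 \cdot 2 - 3 \right)} 328 = \left(2 \cdot 2 - 3\right) 328 = \left(4 - 3\right) 328 = 1 \cdot 328 = 328$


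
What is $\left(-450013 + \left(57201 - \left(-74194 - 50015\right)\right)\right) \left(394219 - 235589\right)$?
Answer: $-42608493890$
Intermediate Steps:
$\left(-450013 + \left(57201 - \left(-74194 - 50015\right)\right)\right) \left(394219 - 235589\right) = \left(-450013 + \left(57201 - -124209\right)\right) 158630 = \left(-450013 + \left(57201 + 124209\right)\right) 158630 = \left(-450013 + 181410\right) 158630 = \left(-268603\right) 158630 = -42608493890$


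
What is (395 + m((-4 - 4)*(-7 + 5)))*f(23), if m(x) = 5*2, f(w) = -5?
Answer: -2025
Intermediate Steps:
m(x) = 10
(395 + m((-4 - 4)*(-7 + 5)))*f(23) = (395 + 10)*(-5) = 405*(-5) = -2025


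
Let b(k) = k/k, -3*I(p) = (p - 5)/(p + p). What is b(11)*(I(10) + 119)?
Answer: 1427/12 ≈ 118.92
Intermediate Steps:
I(p) = -(-5 + p)/(6*p) (I(p) = -(p - 5)/(3*(p + p)) = -(-5 + p)/(3*(2*p)) = -(-5 + p)*1/(2*p)/3 = -(-5 + p)/(6*p))
b(k) = 1
b(11)*(I(10) + 119) = 1*((⅙)*(5 - 1*10)/10 + 119) = 1*((⅙)*(⅒)*(5 - 10) + 119) = 1*((⅙)*(⅒)*(-5) + 119) = 1*(-1/12 + 119) = 1*(1427/12) = 1427/12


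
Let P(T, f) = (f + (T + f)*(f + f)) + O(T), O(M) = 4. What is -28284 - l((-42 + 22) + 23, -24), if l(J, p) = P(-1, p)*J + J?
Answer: -31827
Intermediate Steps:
P(T, f) = 4 + f + 2*f*(T + f) (P(T, f) = (f + (T + f)*(f + f)) + 4 = (f + (T + f)*(2*f)) + 4 = (f + 2*f*(T + f)) + 4 = 4 + f + 2*f*(T + f))
l(J, p) = J + J*(4 - p + 2*p²) (l(J, p) = (4 + p + 2*p² + 2*(-1)*p)*J + J = (4 + p + 2*p² - 2*p)*J + J = (4 - p + 2*p²)*J + J = J*(4 - p + 2*p²) + J = J + J*(4 - p + 2*p²))
-28284 - l((-42 + 22) + 23, -24) = -28284 - ((-42 + 22) + 23)*(5 - 1*(-24) + 2*(-24)²) = -28284 - (-20 + 23)*(5 + 24 + 2*576) = -28284 - 3*(5 + 24 + 1152) = -28284 - 3*1181 = -28284 - 1*3543 = -28284 - 3543 = -31827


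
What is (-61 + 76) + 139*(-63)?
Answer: -8742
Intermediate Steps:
(-61 + 76) + 139*(-63) = 15 - 8757 = -8742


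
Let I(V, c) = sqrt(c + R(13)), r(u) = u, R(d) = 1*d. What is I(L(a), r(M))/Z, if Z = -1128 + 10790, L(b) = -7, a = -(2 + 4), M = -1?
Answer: sqrt(3)/4831 ≈ 0.00035853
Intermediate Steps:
R(d) = d
a = -6 (a = -1*6 = -6)
I(V, c) = sqrt(13 + c) (I(V, c) = sqrt(c + 13) = sqrt(13 + c))
Z = 9662
I(L(a), r(M))/Z = sqrt(13 - 1)/9662 = sqrt(12)*(1/9662) = (2*sqrt(3))*(1/9662) = sqrt(3)/4831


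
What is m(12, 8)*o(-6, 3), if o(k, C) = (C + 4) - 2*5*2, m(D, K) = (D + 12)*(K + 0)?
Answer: -2496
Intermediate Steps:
m(D, K) = K*(12 + D) (m(D, K) = (12 + D)*K = K*(12 + D))
o(k, C) = -16 + C (o(k, C) = (4 + C) - 10*2 = (4 + C) - 20 = -16 + C)
m(12, 8)*o(-6, 3) = (8*(12 + 12))*(-16 + 3) = (8*24)*(-13) = 192*(-13) = -2496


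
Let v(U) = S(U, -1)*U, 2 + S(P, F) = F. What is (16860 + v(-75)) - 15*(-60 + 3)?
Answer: 17940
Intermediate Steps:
S(P, F) = -2 + F
v(U) = -3*U (v(U) = (-2 - 1)*U = -3*U)
(16860 + v(-75)) - 15*(-60 + 3) = (16860 - 3*(-75)) - 15*(-60 + 3) = (16860 + 225) - 15*(-57) = 17085 + 855 = 17940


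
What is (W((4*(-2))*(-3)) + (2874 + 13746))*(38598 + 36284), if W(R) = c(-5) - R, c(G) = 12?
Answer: 1243640256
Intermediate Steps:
W(R) = 12 - R
(W((4*(-2))*(-3)) + (2874 + 13746))*(38598 + 36284) = ((12 - 4*(-2)*(-3)) + (2874 + 13746))*(38598 + 36284) = ((12 - (-8)*(-3)) + 16620)*74882 = ((12 - 1*24) + 16620)*74882 = ((12 - 24) + 16620)*74882 = (-12 + 16620)*74882 = 16608*74882 = 1243640256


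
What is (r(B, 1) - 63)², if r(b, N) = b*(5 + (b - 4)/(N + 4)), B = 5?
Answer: 1369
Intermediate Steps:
r(b, N) = b*(5 + (-4 + b)/(4 + N))
(r(B, 1) - 63)² = (5*(16 + 5 + 5*1)/(4 + 1) - 63)² = (5*(16 + 5 + 5)/5 - 63)² = (5*(⅕)*26 - 63)² = (26 - 63)² = (-37)² = 1369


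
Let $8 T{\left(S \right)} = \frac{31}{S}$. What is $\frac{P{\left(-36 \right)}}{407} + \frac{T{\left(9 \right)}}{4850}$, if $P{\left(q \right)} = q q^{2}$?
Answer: $- \frac{16292262583}{142124400} \approx -114.63$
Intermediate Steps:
$T{\left(S \right)} = \frac{31}{8 S}$ ($T{\left(S \right)} = \frac{31 \frac{1}{S}}{8} = \frac{31}{8 S}$)
$P{\left(q \right)} = q^{3}$
$\frac{P{\left(-36 \right)}}{407} + \frac{T{\left(9 \right)}}{4850} = \frac{\left(-36\right)^{3}}{407} + \frac{\frac{31}{8} \cdot \frac{1}{9}}{4850} = \left(-46656\right) \frac{1}{407} + \frac{31}{8} \cdot \frac{1}{9} \cdot \frac{1}{4850} = - \frac{46656}{407} + \frac{31}{72} \cdot \frac{1}{4850} = - \frac{46656}{407} + \frac{31}{349200} = - \frac{16292262583}{142124400}$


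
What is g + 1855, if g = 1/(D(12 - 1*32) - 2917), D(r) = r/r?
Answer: 5409179/2916 ≈ 1855.0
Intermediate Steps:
D(r) = 1
g = -1/2916 (g = 1/(1 - 2917) = 1/(-2916) = -1/2916 ≈ -0.00034294)
g + 1855 = -1/2916 + 1855 = 5409179/2916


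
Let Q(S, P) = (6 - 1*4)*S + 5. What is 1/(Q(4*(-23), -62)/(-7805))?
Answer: 7805/179 ≈ 43.603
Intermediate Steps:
Q(S, P) = 5 + 2*S (Q(S, P) = (6 - 4)*S + 5 = 2*S + 5 = 5 + 2*S)
1/(Q(4*(-23), -62)/(-7805)) = 1/((5 + 2*(4*(-23)))/(-7805)) = 1/((5 + 2*(-92))*(-1/7805)) = 1/((5 - 184)*(-1/7805)) = 1/(-179*(-1/7805)) = 1/(179/7805) = 7805/179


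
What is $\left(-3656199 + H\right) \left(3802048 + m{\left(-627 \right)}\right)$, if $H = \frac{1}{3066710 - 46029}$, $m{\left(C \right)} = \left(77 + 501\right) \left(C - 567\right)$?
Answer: $- \frac{34368656456212488488}{3020681} \approx -1.1378 \cdot 10^{13}$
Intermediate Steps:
$m{\left(C \right)} = -327726 + 578 C$ ($m{\left(C \right)} = 578 \left(-567 + C\right) = -327726 + 578 C$)
$H = \frac{1}{3020681} \approx 3.3105 \cdot 10^{-7}$
$\left(-3656199 + H\right) \left(3802048 + m{\left(-627 \right)}\right) = \left(-3656199 + \frac{1}{3020681}\right) \left(3802048 + \left(-327726 + 578 \left(-627\right)\right)\right) = - \frac{11044210851518 \left(3802048 - 690132\right)}{3020681} = \left(- \frac{11044210851518}{3020681}\right) 3111916 = - \frac{34368656456212488488}{3020681}$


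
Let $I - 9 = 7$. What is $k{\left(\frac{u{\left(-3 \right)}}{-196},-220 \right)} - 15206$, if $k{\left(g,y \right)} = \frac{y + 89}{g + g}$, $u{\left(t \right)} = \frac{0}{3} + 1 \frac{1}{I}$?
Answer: $190202$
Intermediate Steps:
$I = 16$ ($I = 9 + 7 = 16$)
$u{\left(t \right)} = \frac{1}{16}$ ($u{\left(t \right)} = \frac{0}{3} + 1 \cdot \frac{1}{16} = 0 \cdot \frac{1}{3} + 1 \cdot \frac{1}{16} = 0 + \frac{1}{16} = \frac{1}{16}$)
$k{\left(g,y \right)} = \frac{89 + y}{2 g}$
$k{\left(\frac{u{\left(-3 \right)}}{-196},-220 \right)} - 15206 = \frac{89 - 220}{2 \frac{1}{16 \left(-196\right)}} - 15206 = \frac{1}{2} \frac{1}{\frac{1}{16} \left(- \frac{1}{196}\right)} \left(-131\right) - 15206 = \frac{1}{2} \frac{1}{- \frac{1}{3136}} \left(-131\right) - 15206 = \frac{1}{2} \left(-3136\right) \left(-131\right) - 15206 = 205408 - 15206 = 190202$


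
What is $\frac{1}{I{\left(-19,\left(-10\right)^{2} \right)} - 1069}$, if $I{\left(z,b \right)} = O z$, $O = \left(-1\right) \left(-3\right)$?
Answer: $- \frac{1}{1126} \approx -0.0008881$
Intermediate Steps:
$O = 3$
$I{\left(z,b \right)} = 3 z$
$\frac{1}{I{\left(-19,\left(-10\right)^{2} \right)} - 1069} = \frac{1}{3 \left(-19\right) - 1069} = \frac{1}{-57 - 1069} = \frac{1}{-1126} = - \frac{1}{1126}$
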